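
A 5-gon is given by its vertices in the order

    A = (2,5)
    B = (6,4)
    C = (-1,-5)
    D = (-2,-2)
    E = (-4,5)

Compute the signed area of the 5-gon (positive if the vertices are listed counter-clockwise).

-52

Cross-terms: -22, -26, -8, -18, -30  ⇒  Σ = -104
Signed area = Σ/2 = -52 (negative ⇒ clockwise traversal).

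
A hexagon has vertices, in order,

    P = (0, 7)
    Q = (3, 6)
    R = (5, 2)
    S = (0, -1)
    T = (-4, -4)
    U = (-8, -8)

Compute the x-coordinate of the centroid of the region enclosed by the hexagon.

-92/165

Apply the surveyor's formula. First the cross-terms c_i = x_i·y_{i+1} − x_{i+1}·y_i:
  -21, -24, -5, -4, 0, -56  ⇒  2A = -110, A = -55.
Then Σ (x_i + x_{i+1})·c_i = 184, so x̄ = 184 / (6·(-55)) = -92/165.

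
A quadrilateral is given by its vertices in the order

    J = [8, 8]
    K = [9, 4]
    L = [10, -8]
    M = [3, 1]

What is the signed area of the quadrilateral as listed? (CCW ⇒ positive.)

Cross-terms: -40, -112, 34, 16  ⇒  Σ = -102
Signed area = Σ/2 = -51 (negative ⇒ clockwise traversal).

-51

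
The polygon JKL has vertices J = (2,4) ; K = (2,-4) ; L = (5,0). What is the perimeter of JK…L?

18

|JK| = √((0)² + (-8)²) = √64 = 8
|KL| = √((3)² + (4)²) = √25 = 5
|LJ| = √((-3)² + (4)²) = √25 = 5
Perimeter = 8 + 5 + 5 = 18.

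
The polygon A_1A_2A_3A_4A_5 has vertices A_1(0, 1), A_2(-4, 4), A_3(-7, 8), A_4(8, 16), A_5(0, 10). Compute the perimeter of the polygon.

|A_1A_2| = √((-4)² + (3)²) = √25 = 5
|A_2A_3| = √((-3)² + (4)²) = √25 = 5
|A_3A_4| = √((15)² + (8)²) = √289 = 17
|A_4A_5| = √((-8)² + (-6)²) = √100 = 10
|A_5A_1| = √((0)² + (-9)²) = √81 = 9
Perimeter = 5 + 5 + 17 + 10 + 9 = 46.

46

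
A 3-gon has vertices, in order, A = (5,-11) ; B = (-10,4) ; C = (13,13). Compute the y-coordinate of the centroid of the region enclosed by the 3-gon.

2

Apply the shoelace formula. First the cross-terms c_i = x_i·y_{i+1} − x_{i+1}·y_i:
  -90, -182, -208  ⇒  2A = -480, A = -240.
Then Σ (y_i + y_{i+1})·c_i = -2880, so ȳ = -2880 / (6·(-240)) = 2.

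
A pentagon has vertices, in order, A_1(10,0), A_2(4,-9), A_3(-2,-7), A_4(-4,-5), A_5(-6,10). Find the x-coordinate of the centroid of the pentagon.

236/243

Apply the shoelace formula. First the cross-terms c_i = x_i·y_{i+1} − x_{i+1}·y_i:
  -90, -46, -18, -70, -100  ⇒  2A = -324, A = -162.
Then Σ (x_i + x_{i+1})·c_i = -944, so x̄ = -944 / (6·(-162)) = 236/243.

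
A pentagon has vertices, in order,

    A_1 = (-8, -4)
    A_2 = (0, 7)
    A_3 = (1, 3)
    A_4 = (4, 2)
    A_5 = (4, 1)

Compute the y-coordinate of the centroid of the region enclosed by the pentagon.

Apply the shoelace formula. First the cross-terms c_i = x_i·y_{i+1} − x_{i+1}·y_i:
  -56, -7, -10, -4, -8  ⇒  2A = -85, A = -42.5.
Then Σ (y_i + y_{i+1})·c_i = -276, so ȳ = -276 / (6·(-42.5)) = 92/85.

92/85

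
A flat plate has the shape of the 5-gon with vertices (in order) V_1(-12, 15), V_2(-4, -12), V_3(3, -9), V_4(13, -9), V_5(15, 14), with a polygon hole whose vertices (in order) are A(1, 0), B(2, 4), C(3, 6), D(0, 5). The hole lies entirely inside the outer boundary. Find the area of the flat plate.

Outer boundary:
Apply the shoelace formula: 2A = Σ (x_i·y_{i+1} − x_{i+1}·y_i), indices taken mod 5.
V_1→V_2: (-12)(-12) − (-4)(15) = 204
V_2→V_3: (-4)(-9) − (3)(-12) = 72
V_3→V_4: (3)(-9) − (13)(-9) = 90
V_4→V_5: (13)(14) − (15)(-9) = 317
V_5→V_1: (15)(15) − (-12)(14) = 393
Σ = 1076
Area = |Σ|/2 = 538.
Hole:
Apply the surveyor's formula: 2A = Σ (x_i·y_{i+1} − x_{i+1}·y_i), indices taken mod 4.
Cross-terms: 4, 0, 15, -5  ⇒  Σ = 14
Area = |Σ|/2 = 7.
Net area = 538 − 7 = 531.

531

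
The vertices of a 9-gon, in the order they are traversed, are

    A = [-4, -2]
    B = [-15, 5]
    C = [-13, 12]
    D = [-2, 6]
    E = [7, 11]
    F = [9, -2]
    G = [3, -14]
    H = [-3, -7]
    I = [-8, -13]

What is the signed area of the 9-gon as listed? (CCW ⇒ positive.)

Apply the shoelace (surveyor's) formula: 2A = Σ (x_i·y_{i+1} − x_{i+1}·y_i), indices taken mod 9.
Σ = (-50) + (-115) + (-54) + (-64) + (-113) + (-120) + (-63) + (-17) + (-36) = -632
Signed area = Σ/2 = -316 (negative ⇒ clockwise traversal).

-316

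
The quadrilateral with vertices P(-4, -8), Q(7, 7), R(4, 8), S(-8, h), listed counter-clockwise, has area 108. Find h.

4

The doubled signed area Σ (x_i y_{i+1} − x_{i+1} y_i) is linear in h.
With h=0 it equals 184; the coefficient of h is 8 (from the two edges through S).
So 8·h + 184 = 2·108 = 216 ⇒ h = 4.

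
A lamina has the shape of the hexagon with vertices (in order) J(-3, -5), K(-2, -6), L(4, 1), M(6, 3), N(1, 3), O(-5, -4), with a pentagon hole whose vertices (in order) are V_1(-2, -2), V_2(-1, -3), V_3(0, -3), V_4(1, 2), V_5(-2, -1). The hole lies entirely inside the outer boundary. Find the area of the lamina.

30

Outer boundary:
Apply the shoelace formula: 2A = Σ (x_i·y_{i+1} − x_{i+1}·y_i), indices taken mod 6.
Cross-terms: 8, 22, 6, 15, 11, 13  ⇒  Σ = 75
Area = |Σ|/2 = 37.5.
Hole:
Apply the surveyor's formula: 2A = Σ (x_i·y_{i+1} − x_{i+1}·y_i), indices taken mod 5.
Σ = (4) + (3) + (3) + (3) + (2) = 15
Area = |Σ|/2 = 7.5.
Net area = 37.5 − 7.5 = 30.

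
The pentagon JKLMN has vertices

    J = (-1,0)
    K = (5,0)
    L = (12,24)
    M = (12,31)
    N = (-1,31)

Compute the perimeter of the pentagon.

|JK| = √((6)² + (0)²) = √36 = 6
|KL| = √((7)² + (24)²) = √625 = 25
|LM| = √((0)² + (7)²) = √49 = 7
|MN| = √((-13)² + (0)²) = √169 = 13
|NJ| = √((0)² + (-31)²) = √961 = 31
Perimeter = 6 + 25 + 7 + 13 + 31 = 82.

82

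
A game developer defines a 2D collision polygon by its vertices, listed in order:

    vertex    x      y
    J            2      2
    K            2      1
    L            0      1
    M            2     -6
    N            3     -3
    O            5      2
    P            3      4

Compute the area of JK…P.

21.5

J→K: (2)(1) − (2)(2) = -2
K→L: (2)(1) − (0)(1) = 2
L→M: (0)(-6) − (2)(1) = -2
M→N: (2)(-3) − (3)(-6) = 12
N→O: (3)(2) − (5)(-3) = 21
O→P: (5)(4) − (3)(2) = 14
P→J: (3)(2) − (2)(4) = -2
Σ = 43
Area = |Σ|/2 = 21.5.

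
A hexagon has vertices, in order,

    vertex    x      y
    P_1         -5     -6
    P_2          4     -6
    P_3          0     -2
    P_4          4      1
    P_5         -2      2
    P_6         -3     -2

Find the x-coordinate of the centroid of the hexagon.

-74/123

Apply the shoelace (surveyor's) formula. First the cross-terms c_i = x_i·y_{i+1} − x_{i+1}·y_i:
  54, -8, 8, 10, 10, 8  ⇒  2A = 82, A = 41.
Then Σ (x_i + x_{i+1})·c_i = -148, so x̄ = -148 / (6·41) = -74/123.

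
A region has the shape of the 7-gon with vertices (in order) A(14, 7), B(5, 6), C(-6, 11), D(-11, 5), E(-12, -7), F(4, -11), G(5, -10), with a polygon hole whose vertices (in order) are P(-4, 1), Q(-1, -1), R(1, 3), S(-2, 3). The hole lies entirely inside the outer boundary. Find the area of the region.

348

Outer boundary:
A→B: (14)(6) − (5)(7) = 49
B→C: (5)(11) − (-6)(6) = 91
C→D: (-6)(5) − (-11)(11) = 91
D→E: (-11)(-7) − (-12)(5) = 137
E→F: (-12)(-11) − (4)(-7) = 160
F→G: (4)(-10) − (5)(-11) = 15
G→A: (5)(7) − (14)(-10) = 175
Σ = 718
Area = |Σ|/2 = 359.
Hole:
Apply Gauss's area formula: 2A = Σ (x_i·y_{i+1} − x_{i+1}·y_i), indices taken mod 4.
Cross-terms: 5, -2, 9, 10  ⇒  Σ = 22
Area = |Σ|/2 = 11.
Net area = 359 − 11 = 348.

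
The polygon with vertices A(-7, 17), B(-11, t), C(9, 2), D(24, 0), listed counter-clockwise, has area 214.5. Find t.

Write out the shoelace sum; only the two edges meeting at B involve t:
2·Area = [((-7)·t − (-11)·17) + ((-11)·2 − 9·t)] + 360
       = -16·t + 525 = 429
⇒ t = 6.

6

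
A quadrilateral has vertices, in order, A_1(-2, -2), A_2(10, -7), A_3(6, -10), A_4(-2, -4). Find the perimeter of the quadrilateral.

|A_1A_2| = √((12)² + (-5)²) = √169 = 13
|A_2A_3| = √((-4)² + (-3)²) = √25 = 5
|A_3A_4| = √((-8)² + (6)²) = √100 = 10
|A_4A_1| = √((0)² + (2)²) = √4 = 2
Perimeter = 13 + 5 + 10 + 2 = 30.

30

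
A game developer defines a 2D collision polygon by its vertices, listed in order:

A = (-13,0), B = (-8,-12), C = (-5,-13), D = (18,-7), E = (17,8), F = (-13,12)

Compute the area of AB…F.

598

Apply the shoelace (surveyor's) formula: 2A = Σ (x_i·y_{i+1} − x_{i+1}·y_i), indices taken mod 6.
Σ = (156) + (44) + (269) + (263) + (308) + (156) = 1196
Area = |Σ|/2 = 598.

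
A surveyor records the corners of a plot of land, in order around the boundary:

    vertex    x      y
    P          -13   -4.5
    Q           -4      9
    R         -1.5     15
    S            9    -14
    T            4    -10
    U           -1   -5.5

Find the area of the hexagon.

Apply the surveyor's formula: 2A = Σ (x_i·y_{i+1} − x_{i+1}·y_i), indices taken mod 6.
Σ = (-135) + (-46.5) + (-114) + (-34) + (-32) + (-67) = -428.5
Area = |Σ|/2 = 214.25.

214.25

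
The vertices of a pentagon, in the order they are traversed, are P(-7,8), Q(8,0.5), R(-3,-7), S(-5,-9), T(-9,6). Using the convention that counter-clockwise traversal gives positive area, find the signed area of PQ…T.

-135.5

Apply the surveyor's formula: 2A = Σ (x_i·y_{i+1} − x_{i+1}·y_i), indices taken mod 5.
Σ = (-67.5) + (-54.5) + (-8) + (-111) + (-30) = -271
Signed area = Σ/2 = -135.5 (negative ⇒ clockwise traversal).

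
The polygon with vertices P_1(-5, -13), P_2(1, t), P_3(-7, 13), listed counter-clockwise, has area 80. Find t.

-11

The doubled signed area Σ (x_i y_{i+1} − x_{i+1} y_i) is linear in t.
With t=0 it equals 182; the coefficient of t is 2 (from the two edges through P_2).
So 2·t + 182 = 2·80 = 160 ⇒ t = -11.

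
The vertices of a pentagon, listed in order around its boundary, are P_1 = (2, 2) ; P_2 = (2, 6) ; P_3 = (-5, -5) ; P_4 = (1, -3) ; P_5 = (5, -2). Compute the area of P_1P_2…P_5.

Apply the surveyor's formula: 2A = Σ (x_i·y_{i+1} − x_{i+1}·y_i), indices taken mod 5.
Σ = (8) + (20) + (20) + (13) + (14) = 75
Area = |Σ|/2 = 37.5.

37.5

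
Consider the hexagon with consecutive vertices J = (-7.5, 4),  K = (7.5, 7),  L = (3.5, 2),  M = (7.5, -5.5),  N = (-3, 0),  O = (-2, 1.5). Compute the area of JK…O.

Apply the shoelace formula: 2A = Σ (x_i·y_{i+1} − x_{i+1}·y_i), indices taken mod 6.
J→K: (-7.5)(7) − (7.5)(4) = -82.5
K→L: (7.5)(2) − (3.5)(7) = -9.5
L→M: (3.5)(-5.5) − (7.5)(2) = -34.25
M→N: (7.5)(0) − (-3)(-5.5) = -16.5
N→O: (-3)(1.5) − (-2)(0) = -4.5
O→J: (-2)(4) − (-7.5)(1.5) = 3.25
Σ = -144
Area = |Σ|/2 = 72.

72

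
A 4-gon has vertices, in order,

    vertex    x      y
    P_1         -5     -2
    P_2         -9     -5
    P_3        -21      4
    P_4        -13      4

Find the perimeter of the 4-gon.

|P_1P_2| = √((-4)² + (-3)²) = √25 = 5
|P_2P_3| = √((-12)² + (9)²) = √225 = 15
|P_3P_4| = √((8)² + (0)²) = √64 = 8
|P_4P_1| = √((8)² + (-6)²) = √100 = 10
Perimeter = 5 + 15 + 8 + 10 = 38.

38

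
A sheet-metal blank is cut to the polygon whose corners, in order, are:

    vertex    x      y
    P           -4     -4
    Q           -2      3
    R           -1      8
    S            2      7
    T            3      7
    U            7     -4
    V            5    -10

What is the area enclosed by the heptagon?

117

Apply the shoelace formula: 2A = Σ (x_i·y_{i+1} − x_{i+1}·y_i), indices taken mod 7.
P→Q: (-4)(3) − (-2)(-4) = -20
Q→R: (-2)(8) − (-1)(3) = -13
R→S: (-1)(7) − (2)(8) = -23
S→T: (2)(7) − (3)(7) = -7
T→U: (3)(-4) − (7)(7) = -61
U→V: (7)(-10) − (5)(-4) = -50
V→P: (5)(-4) − (-4)(-10) = -60
Σ = -234
Area = |Σ|/2 = 117.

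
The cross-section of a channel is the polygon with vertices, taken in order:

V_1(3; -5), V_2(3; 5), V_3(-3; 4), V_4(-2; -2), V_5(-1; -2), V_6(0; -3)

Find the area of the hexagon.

42.5

Apply the shoelace (surveyor's) formula: 2A = Σ (x_i·y_{i+1} − x_{i+1}·y_i), indices taken mod 6.
V_1→V_2: (3)(5) − (3)(-5) = 30
V_2→V_3: (3)(4) − (-3)(5) = 27
V_3→V_4: (-3)(-2) − (-2)(4) = 14
V_4→V_5: (-2)(-2) − (-1)(-2) = 2
V_5→V_6: (-1)(-3) − (0)(-2) = 3
V_6→V_1: (0)(-5) − (3)(-3) = 9
Σ = 85
Area = |Σ|/2 = 42.5.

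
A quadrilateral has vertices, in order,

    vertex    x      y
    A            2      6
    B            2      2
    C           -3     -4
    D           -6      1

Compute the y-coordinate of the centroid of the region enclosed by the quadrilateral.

Apply the shoelace (surveyor's) formula. First the cross-terms c_i = x_i·y_{i+1} − x_{i+1}·y_i:
  -8, -2, -27, -38  ⇒  2A = -75, A = -37.5.
Then Σ (y_i + y_{i+1})·c_i = -245, so ȳ = -245 / (6·(-37.5)) = 49/45.

49/45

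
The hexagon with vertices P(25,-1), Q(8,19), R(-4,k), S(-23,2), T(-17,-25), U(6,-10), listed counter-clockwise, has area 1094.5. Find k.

15

Write out the shoelace sum; only the two edges meeting at R involve k:
2·Area = [(8·k − (-4)·19) + ((-4)·2 − (-23)·k)] + 1656
       = 31·k + 1724 = 2189
⇒ k = 15.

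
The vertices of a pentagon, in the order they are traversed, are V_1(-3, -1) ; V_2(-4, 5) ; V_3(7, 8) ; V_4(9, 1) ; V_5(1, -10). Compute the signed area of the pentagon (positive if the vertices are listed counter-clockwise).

Apply the shoelace formula: 2A = Σ (x_i·y_{i+1} − x_{i+1}·y_i), indices taken mod 5.
Σ = (-19) + (-67) + (-65) + (-91) + (-31) = -273
Signed area = Σ/2 = -136.5 (negative ⇒ clockwise traversal).

-136.5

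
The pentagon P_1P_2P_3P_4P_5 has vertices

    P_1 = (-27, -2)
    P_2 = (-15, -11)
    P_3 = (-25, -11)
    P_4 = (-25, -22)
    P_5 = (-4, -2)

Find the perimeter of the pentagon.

|P_1P_2| = √((12)² + (-9)²) = √225 = 15
|P_2P_3| = √((-10)² + (0)²) = √100 = 10
|P_3P_4| = √((0)² + (-11)²) = √121 = 11
|P_4P_5| = √((21)² + (20)²) = √841 = 29
|P_5P_1| = √((-23)² + (0)²) = √529 = 23
Perimeter = 15 + 10 + 11 + 29 + 23 = 88.

88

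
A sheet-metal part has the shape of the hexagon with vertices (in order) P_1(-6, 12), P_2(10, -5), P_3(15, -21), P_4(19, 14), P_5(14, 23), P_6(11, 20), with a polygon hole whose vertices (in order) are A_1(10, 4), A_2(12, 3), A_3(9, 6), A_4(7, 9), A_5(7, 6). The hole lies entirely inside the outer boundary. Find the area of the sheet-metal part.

Outer boundary:
Apply Gauss's area formula: 2A = Σ (x_i·y_{i+1} − x_{i+1}·y_i), indices taken mod 6.
Σ = (-90) + (-135) + (609) + (241) + (27) + (252) = 904
Area = |Σ|/2 = 452.
Hole:
Apply Gauss's area formula: 2A = Σ (x_i·y_{i+1} − x_{i+1}·y_i), indices taken mod 5.
Σ = (-18) + (45) + (39) + (-21) + (-32) = 13
Area = |Σ|/2 = 6.5.
Net area = 452 − 6.5 = 445.5.

445.5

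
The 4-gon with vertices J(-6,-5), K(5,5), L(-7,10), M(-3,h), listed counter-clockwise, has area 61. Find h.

3

The doubled signed area Σ (x_i y_{i+1} − x_{i+1} y_i) is linear in h.
With h=0 it equals 125; the coefficient of h is -1 (from the two edges through M).
So -1·h + 125 = 2·61 = 122 ⇒ h = 3.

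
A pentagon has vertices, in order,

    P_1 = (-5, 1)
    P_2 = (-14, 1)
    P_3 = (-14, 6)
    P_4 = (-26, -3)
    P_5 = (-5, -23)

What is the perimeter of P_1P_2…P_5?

82

|P_1P_2| = √((-9)² + (0)²) = √81 = 9
|P_2P_3| = √((0)² + (5)²) = √25 = 5
|P_3P_4| = √((-12)² + (-9)²) = √225 = 15
|P_4P_5| = √((21)² + (-20)²) = √841 = 29
|P_5P_1| = √((0)² + (24)²) = √576 = 24
Perimeter = 9 + 5 + 15 + 29 + 24 = 82.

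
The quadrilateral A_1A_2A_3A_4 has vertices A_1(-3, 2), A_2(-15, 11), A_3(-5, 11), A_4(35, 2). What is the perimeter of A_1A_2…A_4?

|A_1A_2| = √((-12)² + (9)²) = √225 = 15
|A_2A_3| = √((10)² + (0)²) = √100 = 10
|A_3A_4| = √((40)² + (-9)²) = √1681 = 41
|A_4A_1| = √((-38)² + (0)²) = √1444 = 38
Perimeter = 15 + 10 + 41 + 38 = 104.

104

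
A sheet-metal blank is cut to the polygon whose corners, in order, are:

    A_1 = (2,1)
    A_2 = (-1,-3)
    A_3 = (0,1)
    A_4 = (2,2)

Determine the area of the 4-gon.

Apply the surveyor's formula: 2A = Σ (x_i·y_{i+1} − x_{i+1}·y_i), indices taken mod 4.
Σ = (-5) + (-1) + (-2) + (-2) = -10
Area = |Σ|/2 = 5.

5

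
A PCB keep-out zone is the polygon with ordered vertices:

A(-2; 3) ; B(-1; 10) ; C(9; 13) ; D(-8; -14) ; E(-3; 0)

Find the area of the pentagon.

Σ = (-17) + (-103) + (-22) + (-42) + (-9) = -193
Area = |Σ|/2 = 96.5.

96.5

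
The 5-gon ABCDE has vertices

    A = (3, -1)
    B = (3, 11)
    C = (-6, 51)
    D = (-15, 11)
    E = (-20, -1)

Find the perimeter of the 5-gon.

|AB| = √((0)² + (12)²) = √144 = 12
|BC| = √((-9)² + (40)²) = √1681 = 41
|CD| = √((-9)² + (-40)²) = √1681 = 41
|DE| = √((-5)² + (-12)²) = √169 = 13
|EA| = √((23)² + (0)²) = √529 = 23
Perimeter = 12 + 41 + 41 + 13 + 23 = 130.

130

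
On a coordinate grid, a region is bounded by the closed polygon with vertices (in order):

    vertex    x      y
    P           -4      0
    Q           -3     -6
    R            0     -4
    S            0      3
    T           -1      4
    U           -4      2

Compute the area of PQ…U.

30.5

Apply the surveyor's formula: 2A = Σ (x_i·y_{i+1} − x_{i+1}·y_i), indices taken mod 6.
P→Q: (-4)(-6) − (-3)(0) = 24
Q→R: (-3)(-4) − (0)(-6) = 12
R→S: (0)(3) − (0)(-4) = 0
S→T: (0)(4) − (-1)(3) = 3
T→U: (-1)(2) − (-4)(4) = 14
U→P: (-4)(0) − (-4)(2) = 8
Σ = 61
Area = |Σ|/2 = 30.5.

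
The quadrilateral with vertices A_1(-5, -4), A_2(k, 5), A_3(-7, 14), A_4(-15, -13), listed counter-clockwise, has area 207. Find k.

6

Write out the shoelace sum; only the two edges meeting at A_2 involve k:
2·Area = [((-5)·5 − k·(-4)) + (k·14 − (-7)·5)] + 296
       = 18·k + 306 = 414
⇒ k = 6.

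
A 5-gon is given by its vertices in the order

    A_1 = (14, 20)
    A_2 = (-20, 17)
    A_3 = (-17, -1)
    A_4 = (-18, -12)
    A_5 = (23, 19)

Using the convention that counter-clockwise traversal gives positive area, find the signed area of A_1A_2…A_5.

630.5

Apply the shoelace (surveyor's) formula: 2A = Σ (x_i·y_{i+1} − x_{i+1}·y_i), indices taken mod 5.
Σ = (638) + (309) + (186) + (-66) + (194) = 1261
Signed area = Σ/2 = 630.5 (positive ⇒ counter-clockwise traversal).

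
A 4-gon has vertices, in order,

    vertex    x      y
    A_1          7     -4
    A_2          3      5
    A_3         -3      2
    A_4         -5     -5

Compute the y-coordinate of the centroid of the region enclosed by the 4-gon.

Apply the shoelace formula. First the cross-terms c_i = x_i·y_{i+1} − x_{i+1}·y_i:
  47, 21, 25, 55  ⇒  2A = 148, A = 74.
Then Σ (y_i + y_{i+1})·c_i = -376, so ȳ = -376 / (6·74) = -94/111.

-94/111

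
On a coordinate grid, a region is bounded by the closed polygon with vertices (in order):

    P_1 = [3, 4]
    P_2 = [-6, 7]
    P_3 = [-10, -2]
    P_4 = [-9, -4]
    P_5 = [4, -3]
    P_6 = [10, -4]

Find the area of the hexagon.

129

Apply Gauss's area formula: 2A = Σ (x_i·y_{i+1} − x_{i+1}·y_i), indices taken mod 6.
Σ = (45) + (82) + (22) + (43) + (14) + (52) = 258
Area = |Σ|/2 = 129.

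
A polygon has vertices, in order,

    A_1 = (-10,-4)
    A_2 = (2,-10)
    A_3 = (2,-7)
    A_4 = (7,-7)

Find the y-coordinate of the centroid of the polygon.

Apply the shoelace formula. First the cross-terms c_i = x_i·y_{i+1} − x_{i+1}·y_i:
  108, 6, 35, -98  ⇒  2A = 51, A = 25.5.
Then Σ (y_i + y_{i+1})·c_i = -1026, so ȳ = -1026 / (6·25.5) = -114/17.

-114/17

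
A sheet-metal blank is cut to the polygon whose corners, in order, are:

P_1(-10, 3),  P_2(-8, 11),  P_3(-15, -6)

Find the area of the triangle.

11

Cross-terms: -86, 213, -105  ⇒  Σ = 22
Area = |Σ|/2 = 11.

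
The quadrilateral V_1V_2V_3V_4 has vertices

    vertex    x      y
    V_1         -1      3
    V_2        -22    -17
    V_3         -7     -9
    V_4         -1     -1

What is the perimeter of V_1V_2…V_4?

60

|V_1V_2| = √((-21)² + (-20)²) = √841 = 29
|V_2V_3| = √((15)² + (8)²) = √289 = 17
|V_3V_4| = √((6)² + (8)²) = √100 = 10
|V_4V_1| = √((0)² + (4)²) = √16 = 4
Perimeter = 29 + 17 + 10 + 4 = 60.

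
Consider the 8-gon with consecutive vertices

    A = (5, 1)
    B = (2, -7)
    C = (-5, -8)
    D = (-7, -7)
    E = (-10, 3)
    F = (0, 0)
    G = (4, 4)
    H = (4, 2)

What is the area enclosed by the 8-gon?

Cross-terms: -37, -51, -21, -91, 0, 0, -8, -6  ⇒  Σ = -214
Area = |Σ|/2 = 107.

107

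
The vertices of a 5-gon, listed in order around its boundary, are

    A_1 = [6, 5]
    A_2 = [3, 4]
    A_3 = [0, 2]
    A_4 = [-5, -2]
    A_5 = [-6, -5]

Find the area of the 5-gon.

Cross-terms: 9, 6, 10, 13, 0  ⇒  Σ = 38
Area = |Σ|/2 = 19.

19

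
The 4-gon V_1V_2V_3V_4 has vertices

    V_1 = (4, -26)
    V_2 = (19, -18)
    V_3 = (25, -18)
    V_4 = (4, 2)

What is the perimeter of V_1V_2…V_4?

80

|V_1V_2| = √((15)² + (8)²) = √289 = 17
|V_2V_3| = √((6)² + (0)²) = √36 = 6
|V_3V_4| = √((-21)² + (20)²) = √841 = 29
|V_4V_1| = √((0)² + (-28)²) = √784 = 28
Perimeter = 17 + 6 + 29 + 28 = 80.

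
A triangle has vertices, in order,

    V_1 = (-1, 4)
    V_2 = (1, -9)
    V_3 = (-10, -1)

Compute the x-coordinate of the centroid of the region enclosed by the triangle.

-10/3

Apply the surveyor's formula. First the cross-terms c_i = x_i·y_{i+1} − x_{i+1}·y_i:
  5, -91, -41  ⇒  2A = -127, A = -63.5.
Then Σ (x_i + x_{i+1})·c_i = 1270, so x̄ = 1270 / (6·(-63.5)) = -10/3.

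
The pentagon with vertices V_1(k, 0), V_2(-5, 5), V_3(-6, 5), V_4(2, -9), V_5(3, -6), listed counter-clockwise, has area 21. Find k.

The doubled signed area Σ (x_i y_{i+1} − x_{i+1} y_i) is linear in k.
With k=0 it equals 64; the coefficient of k is 11 (from the two edges through V_1).
So 11·k + 64 = 2·21 = 42 ⇒ k = -2.

-2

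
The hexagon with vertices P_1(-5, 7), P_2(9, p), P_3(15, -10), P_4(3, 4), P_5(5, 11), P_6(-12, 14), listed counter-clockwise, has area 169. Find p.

Write out the shoelace sum; only the two edges meeting at P_2 involve p:
2·Area = [((-5)·p − 9·7) + (9·(-10) − 15·p)] + 291
       = -20·p + 138 = 338
⇒ p = -10.

-10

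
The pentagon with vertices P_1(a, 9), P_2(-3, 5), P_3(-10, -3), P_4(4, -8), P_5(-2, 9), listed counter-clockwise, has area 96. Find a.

-3

The doubled signed area Σ (x_i y_{i+1} − x_{i+1} y_i) is linear in a.
With a=0 it equals 180; the coefficient of a is -4 (from the two edges through P_1).
So -4·a + 180 = 2·96 = 192 ⇒ a = -3.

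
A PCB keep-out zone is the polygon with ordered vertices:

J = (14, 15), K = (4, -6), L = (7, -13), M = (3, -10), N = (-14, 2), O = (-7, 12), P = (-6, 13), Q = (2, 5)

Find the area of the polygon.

294

Apply the shoelace formula: 2A = Σ (x_i·y_{i+1} − x_{i+1}·y_i), indices taken mod 8.
J→K: (14)(-6) − (4)(15) = -144
K→L: (4)(-13) − (7)(-6) = -10
L→M: (7)(-10) − (3)(-13) = -31
M→N: (3)(2) − (-14)(-10) = -134
N→O: (-14)(12) − (-7)(2) = -154
O→P: (-7)(13) − (-6)(12) = -19
P→Q: (-6)(5) − (2)(13) = -56
Q→J: (2)(15) − (14)(5) = -40
Σ = -588
Area = |Σ|/2 = 294.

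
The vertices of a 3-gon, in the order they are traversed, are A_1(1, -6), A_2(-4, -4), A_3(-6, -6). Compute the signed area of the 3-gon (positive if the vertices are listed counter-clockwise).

7

Apply the shoelace formula: 2A = Σ (x_i·y_{i+1} − x_{i+1}·y_i), indices taken mod 3.
Σ = (-28) + (0) + (42) = 14
Signed area = Σ/2 = 7 (positive ⇒ counter-clockwise traversal).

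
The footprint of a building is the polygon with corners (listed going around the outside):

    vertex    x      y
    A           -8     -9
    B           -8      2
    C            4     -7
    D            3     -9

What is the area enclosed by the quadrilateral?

77

Apply the surveyor's formula: 2A = Σ (x_i·y_{i+1} − x_{i+1}·y_i), indices taken mod 4.
Σ = (-88) + (48) + (-15) + (-99) = -154
Area = |Σ|/2 = 77.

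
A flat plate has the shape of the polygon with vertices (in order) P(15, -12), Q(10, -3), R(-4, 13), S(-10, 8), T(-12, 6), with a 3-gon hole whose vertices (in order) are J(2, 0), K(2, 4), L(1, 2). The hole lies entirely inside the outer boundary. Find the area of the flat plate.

188.5

Outer boundary:
Apply the shoelace formula: 2A = Σ (x_i·y_{i+1} − x_{i+1}·y_i), indices taken mod 5.
Σ = (75) + (118) + (98) + (36) + (54) = 381
Area = |Σ|/2 = 190.5.
Hole:
Apply the shoelace (surveyor's) formula: 2A = Σ (x_i·y_{i+1} − x_{i+1}·y_i), indices taken mod 3.
Cross-terms: 8, 0, -4  ⇒  Σ = 4
Area = |Σ|/2 = 2.
Net area = 190.5 − 2 = 188.5.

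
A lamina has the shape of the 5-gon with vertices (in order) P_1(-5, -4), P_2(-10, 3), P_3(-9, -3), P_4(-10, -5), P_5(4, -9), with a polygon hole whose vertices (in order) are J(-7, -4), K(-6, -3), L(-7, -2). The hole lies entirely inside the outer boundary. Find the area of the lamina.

32

Outer boundary:
Apply the shoelace formula: 2A = Σ (x_i·y_{i+1} − x_{i+1}·y_i), indices taken mod 5.
Cross-terms: -55, 57, 15, 110, -61  ⇒  Σ = 66
Area = |Σ|/2 = 33.
Hole:
Apply the surveyor's formula: 2A = Σ (x_i·y_{i+1} − x_{i+1}·y_i), indices taken mod 3.
J→K: (-7)(-3) − (-6)(-4) = -3
K→L: (-6)(-2) − (-7)(-3) = -9
L→J: (-7)(-4) − (-7)(-2) = 14
Σ = 2
Area = |Σ|/2 = 1.
Net area = 33 − 1 = 32.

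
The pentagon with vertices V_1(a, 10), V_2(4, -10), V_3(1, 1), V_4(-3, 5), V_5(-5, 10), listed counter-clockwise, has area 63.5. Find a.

-10

The doubled signed area Σ (x_i y_{i+1} − x_{i+1} y_i) is linear in a.
With a=0 it equals -73; the coefficient of a is -20 (from the two edges through V_1).
So -20·a + -73 = 2·63.5 = 127 ⇒ a = -10.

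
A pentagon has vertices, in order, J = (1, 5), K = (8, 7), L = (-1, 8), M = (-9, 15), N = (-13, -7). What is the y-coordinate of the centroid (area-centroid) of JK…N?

Apply the shoelace formula. First the cross-terms c_i = x_i·y_{i+1} − x_{i+1}·y_i:
  -33, 71, 57, 258, -58  ⇒  2A = 295, A = 147.5.
Then Σ (y_i + y_{i+1})·c_i = 4160, so ȳ = 4160 / (6·147.5) = 832/177.

832/177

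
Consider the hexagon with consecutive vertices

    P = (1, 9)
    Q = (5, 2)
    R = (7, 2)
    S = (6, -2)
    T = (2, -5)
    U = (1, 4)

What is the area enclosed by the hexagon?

Apply the shoelace formula: 2A = Σ (x_i·y_{i+1} − x_{i+1}·y_i), indices taken mod 6.
Σ = (-43) + (-4) + (-26) + (-26) + (13) + (5) = -81
Area = |Σ|/2 = 40.5.

40.5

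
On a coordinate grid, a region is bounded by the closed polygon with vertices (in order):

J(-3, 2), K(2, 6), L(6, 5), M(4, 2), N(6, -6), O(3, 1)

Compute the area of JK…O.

29.5

Apply the surveyor's formula: 2A = Σ (x_i·y_{i+1} − x_{i+1}·y_i), indices taken mod 6.
Σ = (-22) + (-26) + (-8) + (-36) + (24) + (9) = -59
Area = |Σ|/2 = 29.5.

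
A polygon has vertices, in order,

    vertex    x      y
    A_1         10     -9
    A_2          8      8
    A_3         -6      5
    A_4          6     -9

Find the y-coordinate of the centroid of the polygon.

62/225

Apply the shoelace formula. First the cross-terms c_i = x_i·y_{i+1} − x_{i+1}·y_i:
  152, 88, 24, 36  ⇒  2A = 300, A = 150.
Then Σ (y_i + y_{i+1})·c_i = 248, so ȳ = 248 / (6·150) = 62/225.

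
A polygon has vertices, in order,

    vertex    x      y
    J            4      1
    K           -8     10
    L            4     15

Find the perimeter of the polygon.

|JK| = √((-12)² + (9)²) = √225 = 15
|KL| = √((12)² + (5)²) = √169 = 13
|LJ| = √((0)² + (-14)²) = √196 = 14
Perimeter = 15 + 13 + 14 = 42.

42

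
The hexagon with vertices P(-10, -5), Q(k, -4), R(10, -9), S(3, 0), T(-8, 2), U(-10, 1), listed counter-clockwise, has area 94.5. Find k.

The doubled signed area Σ (x_i y_{i+1} − x_{i+1} y_i) is linear in k.
With k=0 it equals 185; the coefficient of k is -4 (from the two edges through Q).
So -4·k + 185 = 2·94.5 = 189 ⇒ k = -1.

-1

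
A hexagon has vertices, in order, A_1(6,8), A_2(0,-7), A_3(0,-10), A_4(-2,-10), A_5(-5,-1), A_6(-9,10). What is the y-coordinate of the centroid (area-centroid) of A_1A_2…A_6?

47/21

Apply the shoelace (surveyor's) formula. First the cross-terms c_i = x_i·y_{i+1} − x_{i+1}·y_i:
  -42, 0, -20, -48, -59, -132  ⇒  2A = -301, A = -150.5.
Then Σ (y_i + y_{i+1})·c_i = -2021, so ȳ = -2021 / (6·(-150.5)) = 47/21.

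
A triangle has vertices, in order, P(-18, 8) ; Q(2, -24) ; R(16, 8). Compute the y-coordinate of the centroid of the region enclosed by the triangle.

Apply Gauss's area formula. First the cross-terms c_i = x_i·y_{i+1} − x_{i+1}·y_i:
  416, 400, 272  ⇒  2A = 1088, A = 544.
Then Σ (y_i + y_{i+1})·c_i = -8704, so ȳ = -8704 / (6·544) = -8/3.

-8/3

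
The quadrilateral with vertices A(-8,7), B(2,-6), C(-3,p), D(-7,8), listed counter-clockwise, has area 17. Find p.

3

The doubled signed area Σ (x_i y_{i+1} − x_{i+1} y_i) is linear in p.
With p=0 it equals 7; the coefficient of p is 9 (from the two edges through C).
So 9·p + 7 = 2·17 = 34 ⇒ p = 3.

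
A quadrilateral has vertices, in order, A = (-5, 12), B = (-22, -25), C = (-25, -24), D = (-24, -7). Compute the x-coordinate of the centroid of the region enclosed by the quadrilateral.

-1442/81

Apply the surveyor's formula. First the cross-terms c_i = x_i·y_{i+1} − x_{i+1}·y_i:
  389, -97, -401, -323  ⇒  2A = -432, A = -216.
Then Σ (x_i + x_{i+1})·c_i = 23072, so x̄ = 23072 / (6·(-216)) = -1442/81.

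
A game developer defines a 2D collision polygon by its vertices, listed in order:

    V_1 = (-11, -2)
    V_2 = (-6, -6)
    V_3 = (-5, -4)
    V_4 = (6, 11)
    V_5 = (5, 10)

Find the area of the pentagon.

61

Apply the shoelace (surveyor's) formula: 2A = Σ (x_i·y_{i+1} − x_{i+1}·y_i), indices taken mod 5.
Cross-terms: 54, -6, -31, 5, 100  ⇒  Σ = 122
Area = |Σ|/2 = 61.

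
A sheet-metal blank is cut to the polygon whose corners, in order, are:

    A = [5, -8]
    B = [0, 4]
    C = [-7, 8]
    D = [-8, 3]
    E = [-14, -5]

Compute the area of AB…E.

155

Apply Gauss's area formula: 2A = Σ (x_i·y_{i+1} − x_{i+1}·y_i), indices taken mod 5.
A→B: (5)(4) − (0)(-8) = 20
B→C: (0)(8) − (-7)(4) = 28
C→D: (-7)(3) − (-8)(8) = 43
D→E: (-8)(-5) − (-14)(3) = 82
E→A: (-14)(-8) − (5)(-5) = 137
Σ = 310
Area = |Σ|/2 = 155.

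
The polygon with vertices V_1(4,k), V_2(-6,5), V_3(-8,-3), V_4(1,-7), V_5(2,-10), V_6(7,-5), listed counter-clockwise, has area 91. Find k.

The doubled signed area Σ (x_i y_{i+1} − x_{i+1} y_i) is linear in k.
With k=0 it equals 221; the coefficient of k is 13 (from the two edges through V_1).
So 13·k + 221 = 2·91 = 182 ⇒ k = -3.

-3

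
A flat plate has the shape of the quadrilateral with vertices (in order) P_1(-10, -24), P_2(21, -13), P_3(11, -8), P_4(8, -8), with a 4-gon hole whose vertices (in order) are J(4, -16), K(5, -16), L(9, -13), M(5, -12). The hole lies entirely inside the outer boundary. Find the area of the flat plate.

Outer boundary:
Apply the shoelace (surveyor's) formula: 2A = Σ (x_i·y_{i+1} − x_{i+1}·y_i), indices taken mod 4.
P_1→P_2: (-10)(-13) − (21)(-24) = 634
P_2→P_3: (21)(-8) − (11)(-13) = -25
P_3→P_4: (11)(-8) − (8)(-8) = -24
P_4→P_1: (8)(-24) − (-10)(-8) = -272
Σ = 313
Area = |Σ|/2 = 156.5.
Hole:
Σ = (16) + (79) + (-43) + (-32) = 20
Area = |Σ|/2 = 10.
Net area = 156.5 − 10 = 146.5.

146.5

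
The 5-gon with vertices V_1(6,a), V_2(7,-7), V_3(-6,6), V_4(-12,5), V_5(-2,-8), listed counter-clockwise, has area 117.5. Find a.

-9

The doubled signed area Σ (x_i y_{i+1} − x_{i+1} y_i) is linear in a.
With a=0 it equals 154; the coefficient of a is -9 (from the two edges through V_1).
So -9·a + 154 = 2·117.5 = 235 ⇒ a = -9.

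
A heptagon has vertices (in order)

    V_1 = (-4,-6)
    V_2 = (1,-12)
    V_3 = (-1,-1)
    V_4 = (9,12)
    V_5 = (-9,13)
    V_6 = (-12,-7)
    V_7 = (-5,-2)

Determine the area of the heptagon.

Apply the shoelace formula: 2A = Σ (x_i·y_{i+1} − x_{i+1}·y_i), indices taken mod 7.
Cross-terms: 54, -13, -3, 225, 219, -11, 22  ⇒  Σ = 493
Area = |Σ|/2 = 246.5.

246.5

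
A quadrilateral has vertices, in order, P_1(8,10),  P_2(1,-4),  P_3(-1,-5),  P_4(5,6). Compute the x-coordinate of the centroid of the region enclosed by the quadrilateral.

46/15

Apply the shoelace (surveyor's) formula. First the cross-terms c_i = x_i·y_{i+1} − x_{i+1}·y_i:
  -42, -9, 19, 2  ⇒  2A = -30, A = -15.
Then Σ (x_i + x_{i+1})·c_i = -276, so x̄ = -276 / (6·(-15)) = 46/15.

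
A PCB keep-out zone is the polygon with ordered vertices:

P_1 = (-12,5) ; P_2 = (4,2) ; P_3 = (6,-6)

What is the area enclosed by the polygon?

61

Apply the shoelace (surveyor's) formula: 2A = Σ (x_i·y_{i+1} − x_{i+1}·y_i), indices taken mod 3.
Σ = (-44) + (-36) + (-42) = -122
Area = |Σ|/2 = 61.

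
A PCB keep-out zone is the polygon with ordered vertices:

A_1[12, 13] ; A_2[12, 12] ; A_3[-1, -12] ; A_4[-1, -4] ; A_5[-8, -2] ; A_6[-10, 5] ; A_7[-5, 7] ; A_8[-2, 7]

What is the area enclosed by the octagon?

209

Apply the shoelace formula: 2A = Σ (x_i·y_{i+1} − x_{i+1}·y_i), indices taken mod 8.
Cross-terms: -12, -132, -8, -30, -60, -45, -21, -110  ⇒  Σ = -418
Area = |Σ|/2 = 209.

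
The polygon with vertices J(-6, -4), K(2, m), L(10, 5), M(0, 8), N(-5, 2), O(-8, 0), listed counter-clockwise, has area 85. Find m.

1

Write out the shoelace sum; only the two edges meeting at K involve m:
2·Area = [((-6)·m − 2·(-4)) + (2·5 − 10·m)] + 168
       = -16·m + 186 = 170
⇒ m = 1.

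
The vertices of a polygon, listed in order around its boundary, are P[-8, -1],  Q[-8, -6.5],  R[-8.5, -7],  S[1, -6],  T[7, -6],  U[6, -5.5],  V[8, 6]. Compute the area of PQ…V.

128.125

Apply Gauss's area formula: 2A = Σ (x_i·y_{i+1} − x_{i+1}·y_i), indices taken mod 7.
P→Q: (-8)(-6.5) − (-8)(-1) = 44
Q→R: (-8)(-7) − (-8.5)(-6.5) = 0.75
R→S: (-8.5)(-6) − (1)(-7) = 58
S→T: (1)(-6) − (7)(-6) = 36
T→U: (7)(-5.5) − (6)(-6) = -2.5
U→V: (6)(6) − (8)(-5.5) = 80
V→P: (8)(-1) − (-8)(6) = 40
Σ = 256.25
Area = |Σ|/2 = 128.125.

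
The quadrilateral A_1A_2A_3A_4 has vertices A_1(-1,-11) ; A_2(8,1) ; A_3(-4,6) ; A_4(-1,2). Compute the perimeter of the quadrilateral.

46

|A_1A_2| = √((9)² + (12)²) = √225 = 15
|A_2A_3| = √((-12)² + (5)²) = √169 = 13
|A_3A_4| = √((3)² + (-4)²) = √25 = 5
|A_4A_1| = √((0)² + (-13)²) = √169 = 13
Perimeter = 15 + 13 + 5 + 13 = 46.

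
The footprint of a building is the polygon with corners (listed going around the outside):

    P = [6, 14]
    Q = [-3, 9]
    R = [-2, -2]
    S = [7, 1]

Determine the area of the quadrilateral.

112

Apply the surveyor's formula: 2A = Σ (x_i·y_{i+1} − x_{i+1}·y_i), indices taken mod 4.
Σ = (96) + (24) + (12) + (92) = 224
Area = |Σ|/2 = 112.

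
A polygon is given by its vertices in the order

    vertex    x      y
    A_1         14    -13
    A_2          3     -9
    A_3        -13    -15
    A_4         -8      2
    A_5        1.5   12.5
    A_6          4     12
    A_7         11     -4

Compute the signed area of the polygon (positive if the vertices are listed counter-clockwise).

Apply Gauss's area formula: 2A = Σ (x_i·y_{i+1} − x_{i+1}·y_i), indices taken mod 7.
Σ = (-87) + (-162) + (-146) + (-103) + (-32) + (-148) + (-87) = -765
Signed area = Σ/2 = -382.5 (negative ⇒ clockwise traversal).

-382.5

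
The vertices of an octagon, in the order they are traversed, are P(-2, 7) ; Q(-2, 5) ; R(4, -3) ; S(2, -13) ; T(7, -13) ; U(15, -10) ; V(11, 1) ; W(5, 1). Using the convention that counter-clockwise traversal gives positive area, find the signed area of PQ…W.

151

Apply the surveyor's formula: 2A = Σ (x_i·y_{i+1} − x_{i+1}·y_i), indices taken mod 8.
Σ = (4) + (-14) + (-46) + (65) + (125) + (125) + (6) + (37) = 302
Signed area = Σ/2 = 151 (positive ⇒ counter-clockwise traversal).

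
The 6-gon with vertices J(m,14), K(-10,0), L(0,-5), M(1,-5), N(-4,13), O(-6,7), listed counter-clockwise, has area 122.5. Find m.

Write out the shoelace sum; only the two edges meeting at J involve m:
2·Area = [((-6)·14 − m·7) + (m·0 − (-10)·14)] + 98
       = -7·m + 154 = 245
⇒ m = -13.

-13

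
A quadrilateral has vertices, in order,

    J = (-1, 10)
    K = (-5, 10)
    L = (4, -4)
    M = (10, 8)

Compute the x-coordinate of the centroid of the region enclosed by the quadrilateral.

44/15

Apply the shoelace (surveyor's) formula. First the cross-terms c_i = x_i·y_{i+1} − x_{i+1}·y_i:
  40, -20, 72, 108  ⇒  2A = 200, A = 100.
Then Σ (x_i + x_{i+1})·c_i = 1760, so x̄ = 1760 / (6·100) = 44/15.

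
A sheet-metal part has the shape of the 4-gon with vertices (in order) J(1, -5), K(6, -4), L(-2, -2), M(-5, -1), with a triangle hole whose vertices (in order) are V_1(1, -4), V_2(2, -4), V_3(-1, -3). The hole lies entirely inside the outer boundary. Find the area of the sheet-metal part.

Outer boundary:
Apply the shoelace formula: 2A = Σ (x_i·y_{i+1} − x_{i+1}·y_i), indices taken mod 4.
Cross-terms: 26, -20, -8, 26  ⇒  Σ = 24
Area = |Σ|/2 = 12.
Hole:
Apply the shoelace (surveyor's) formula: 2A = Σ (x_i·y_{i+1} − x_{i+1}·y_i), indices taken mod 3.
Σ = (4) + (-10) + (7) = 1
Area = |Σ|/2 = 0.5.
Net area = 12 − 0.5 = 11.5.

11.5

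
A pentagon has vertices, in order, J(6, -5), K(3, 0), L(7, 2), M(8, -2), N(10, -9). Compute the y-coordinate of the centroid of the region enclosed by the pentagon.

-151/57

Apply Gauss's area formula. First the cross-terms c_i = x_i·y_{i+1} − x_{i+1}·y_i:
  15, 6, -30, -52, 4  ⇒  2A = -57, A = -28.5.
Then Σ (y_i + y_{i+1})·c_i = 453, so ȳ = 453 / (6·(-28.5)) = -151/57.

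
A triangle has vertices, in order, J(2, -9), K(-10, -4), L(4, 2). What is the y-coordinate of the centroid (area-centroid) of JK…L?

-11/3

Apply the shoelace formula. First the cross-terms c_i = x_i·y_{i+1} − x_{i+1}·y_i:
  -98, -4, -40  ⇒  2A = -142, A = -71.
Then Σ (y_i + y_{i+1})·c_i = 1562, so ȳ = 1562 / (6·(-71)) = -11/3.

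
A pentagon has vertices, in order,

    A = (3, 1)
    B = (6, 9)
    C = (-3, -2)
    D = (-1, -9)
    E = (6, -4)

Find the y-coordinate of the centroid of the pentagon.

Apply the surveyor's formula. First the cross-terms c_i = x_i·y_{i+1} − x_{i+1}·y_i:
  21, 15, 25, 58, 18  ⇒  2A = 137, A = 68.5.
Then Σ (y_i + y_{i+1})·c_i = -768, so ȳ = -768 / (6·68.5) = -256/137.

-256/137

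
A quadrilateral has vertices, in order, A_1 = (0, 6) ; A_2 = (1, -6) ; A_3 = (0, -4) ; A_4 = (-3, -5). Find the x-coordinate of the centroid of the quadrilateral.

Apply the shoelace (surveyor's) formula. First the cross-terms c_i = x_i·y_{i+1} − x_{i+1}·y_i:
  -6, -4, -12, -18  ⇒  2A = -40, A = -20.
Then Σ (x_i + x_{i+1})·c_i = 80, so x̄ = 80 / (6·(-20)) = -2/3.

-2/3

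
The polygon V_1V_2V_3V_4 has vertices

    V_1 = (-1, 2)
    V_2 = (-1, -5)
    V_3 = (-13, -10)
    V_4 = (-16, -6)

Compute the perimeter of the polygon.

42

|V_1V_2| = √((0)² + (-7)²) = √49 = 7
|V_2V_3| = √((-12)² + (-5)²) = √169 = 13
|V_3V_4| = √((-3)² + (4)²) = √25 = 5
|V_4V_1| = √((15)² + (8)²) = √289 = 17
Perimeter = 7 + 13 + 5 + 17 = 42.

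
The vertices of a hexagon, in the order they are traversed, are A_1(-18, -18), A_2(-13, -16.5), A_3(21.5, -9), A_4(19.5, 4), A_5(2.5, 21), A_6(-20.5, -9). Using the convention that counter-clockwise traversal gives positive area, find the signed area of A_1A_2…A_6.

905.375

Σ = (63) + (471.75) + (261.5) + (399.5) + (408) + (207) = 1810.75
Signed area = Σ/2 = 905.375 (positive ⇒ counter-clockwise traversal).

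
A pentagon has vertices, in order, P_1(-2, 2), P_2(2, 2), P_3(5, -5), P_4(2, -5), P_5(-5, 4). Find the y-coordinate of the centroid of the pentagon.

-61/62

Apply the shoelace (surveyor's) formula. First the cross-terms c_i = x_i·y_{i+1} − x_{i+1}·y_i:
  -8, -20, -15, -17, -2  ⇒  2A = -62, A = -31.
Then Σ (y_i + y_{i+1})·c_i = 183, so ȳ = 183 / (6·(-31)) = -61/62.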